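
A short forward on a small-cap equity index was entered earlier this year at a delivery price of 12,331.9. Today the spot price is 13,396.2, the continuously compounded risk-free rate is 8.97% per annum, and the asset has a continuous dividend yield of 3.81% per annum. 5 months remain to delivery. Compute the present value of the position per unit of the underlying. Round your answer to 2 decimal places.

-1305.71

Current fair forward for the remaining 5 months: F = S·e^((r − q)·T), (r − q) = 0.0897 − 0.0381 = 0.0516
F = 13396.2 · e^(0.0516 × 5/12) = 13396.2 × 1.02173279 = 13687.3368
Value of long forward = (F − K)·e^(−rT) = (13687.3368 − 12331.9) · e^(−0.0897·5/12)
= 1355.4368 × 0.96331482 = 1305.71
Short position value = −(long value) = -1305.71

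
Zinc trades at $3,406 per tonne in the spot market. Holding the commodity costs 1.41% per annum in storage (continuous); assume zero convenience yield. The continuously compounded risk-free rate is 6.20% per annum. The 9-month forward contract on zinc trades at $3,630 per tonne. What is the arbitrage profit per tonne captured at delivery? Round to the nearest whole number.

Fair forward: F* = S·e^(carry·T), with carry = (r + u) = 0.0620 + 0.0141 = 0.0761
F* = 3406 · e^(0.0761 × 9/12) = 3406 · e^0.057075 = 3406 × 1.058735 = $3606.0514
Market $3630 > fair $3606.0514: forward overpriced → cash-and-carry (buy spot, short the forward).
At maturity, profit = |F_mkt − F*| = |3630 − 3606.0514| = $24 per tonne

$24 per tonne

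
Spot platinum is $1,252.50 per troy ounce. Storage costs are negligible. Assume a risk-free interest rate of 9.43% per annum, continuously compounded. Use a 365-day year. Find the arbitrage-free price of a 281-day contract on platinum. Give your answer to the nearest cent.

$1,346.81 per troy ounce

F = S·e^(rT) = 1252.50 · e^(0.0943 × 281/365) = 1252.50 · e^0.07259808
= 1252.50 × 1.07529827 = $1,346.81 per troy ounce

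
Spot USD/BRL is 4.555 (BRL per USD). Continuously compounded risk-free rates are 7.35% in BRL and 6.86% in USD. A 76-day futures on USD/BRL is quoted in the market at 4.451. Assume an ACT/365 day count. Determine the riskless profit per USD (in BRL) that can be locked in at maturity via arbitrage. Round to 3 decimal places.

0.109 per USD (in BRL)

Fair futures: F* = S·e^(carry·T), with carry = (r_BRL − r_USD) = 0.0735 − 0.0686 = 0.0049
F* = 4.555 · e^(0.0049 × 76/365) = 4.555 · e^0.001020 = 4.555 × 1.001021 = 4.5597
Market 4.451 < fair 4.5597: forward underpriced → reverse cash-and-carry (short spot, go long the forward).
At maturity, profit = |F_mkt − F*| = |4.451 − 4.5597| = 0.109 per USD (in BRL)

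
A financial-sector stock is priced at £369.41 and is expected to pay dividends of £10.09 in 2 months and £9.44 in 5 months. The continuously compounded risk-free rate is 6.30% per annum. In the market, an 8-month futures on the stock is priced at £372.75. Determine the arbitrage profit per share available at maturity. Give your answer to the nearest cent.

PV(dividends) I = 10.09·e^(−0.0630·2/12) + 9.44·e^(−0.0630·5/12) = 19.1800
Fair futures F* = (S − I)·e^(rT) = (369.41 − 19.1800)·e^0.042000 = 350.2300 × 1.042894 = 365.2528
Market £372.75 > fair 365.2528: forward overpriced → cash-and-carry (borrow at r, buy the stock and collect the dividends, short the forward).
Profit at T = |F_mkt − F*| = |372.75 − 365.2528| = £7.50 per share

£7.50 per share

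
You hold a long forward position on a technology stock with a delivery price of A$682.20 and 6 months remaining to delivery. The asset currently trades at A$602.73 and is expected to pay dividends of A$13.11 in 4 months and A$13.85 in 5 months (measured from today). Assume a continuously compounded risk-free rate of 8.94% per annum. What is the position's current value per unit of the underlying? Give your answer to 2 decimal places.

PV(remaining dividends) I = 13.11·e^(−0.0894·4/12) + 13.85·e^(−0.0894·5/12) = 26.0687
Current forward F = (S − I)·e^(rT) = (602.73 − 26.0687)·e^(0.0894·6/12) = 576.6613 × 1.045714 = 603.0228
Value (long) = (F − K)·e^(−rT) = (603.0228 − 682.20) × 0.956284 = -75.7159
Value = -A$75.72

-A$75.72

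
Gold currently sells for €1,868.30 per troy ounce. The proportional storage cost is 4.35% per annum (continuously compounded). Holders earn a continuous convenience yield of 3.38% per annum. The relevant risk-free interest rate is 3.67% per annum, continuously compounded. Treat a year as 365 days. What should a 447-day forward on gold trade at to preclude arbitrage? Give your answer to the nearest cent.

Net carry = r + u − y = 0.0367 + 0.0435 − 0.0338 = 0.0464
F = S·e^((r+u−y)T) = 1868.30 · e^(0.0464 × 447/365) = 1868.30 · e^0.05682411
= 1868.30 × 1.05846962 = €1,977.54 per troy ounce

€1,977.54 per troy ounce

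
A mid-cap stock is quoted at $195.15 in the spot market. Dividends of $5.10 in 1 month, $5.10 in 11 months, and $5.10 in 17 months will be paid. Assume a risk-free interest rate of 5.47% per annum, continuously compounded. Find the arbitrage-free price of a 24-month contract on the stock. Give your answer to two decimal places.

PV(dividends) I = 5.10·e^(−0.0547·1/12) + 5.10·e^(−0.0547·11/12) + 5.10·e^(−0.0547·17/12)
I = 5.0768 + 4.8506 + 4.7197 = 14.6471
F = (S − I)·e^(rT) = (195.15 − 14.6471) · e^(0.0547·24/12)
= 180.5029 · e^0.109400 = 180.5029 × 1.115609 = $201.37

$201.37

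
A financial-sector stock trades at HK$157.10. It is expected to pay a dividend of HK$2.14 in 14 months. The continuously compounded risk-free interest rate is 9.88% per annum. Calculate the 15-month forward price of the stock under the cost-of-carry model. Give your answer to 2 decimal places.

PV(dividends) I = 2.14·e^(−0.0988·14/12)
I = 1.9070
F = (S − I)·e^(rT) = (157.10 − 1.9070) · e^(0.0988·15/12)
= 155.1930 · e^0.123500 = 155.1930 × 1.131450 = HK$175.59

HK$175.59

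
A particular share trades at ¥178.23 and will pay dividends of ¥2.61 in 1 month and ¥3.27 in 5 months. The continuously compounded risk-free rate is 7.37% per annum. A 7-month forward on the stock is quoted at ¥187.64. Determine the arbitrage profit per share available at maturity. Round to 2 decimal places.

¥7.60 per share

PV(dividends) I = 2.61·e^(−0.0737·1/12) + 3.27·e^(−0.0737·5/12) = 5.7651
Fair forward F* = (S − I)·e^(rT) = (178.23 − 5.7651)·e^0.042992 = 172.4649 × 1.043930 = 180.0413
Market ¥187.64 > fair 180.0413: forward overpriced → cash-and-carry (borrow at r, buy the stock and collect the dividends, short the forward).
Profit at T = |F_mkt − F*| = |187.64 − 180.0413| = ¥7.60 per share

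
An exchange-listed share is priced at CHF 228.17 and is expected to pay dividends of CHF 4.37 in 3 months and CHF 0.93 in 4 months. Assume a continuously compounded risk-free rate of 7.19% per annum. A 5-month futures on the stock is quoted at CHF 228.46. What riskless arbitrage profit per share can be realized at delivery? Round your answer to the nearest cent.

CHF 1.29 per share

PV(dividends) I = 4.37·e^(−0.0719·3/12) + 0.93·e^(−0.0719·4/12) = 5.2001
Fair futures F* = (S − I)·e^(rT) = (228.17 − 5.2001)·e^0.029958 = 222.9699 × 1.030411 = 229.7506
Market CHF 228.46 < fair 229.7506: forward underpriced → reverse cash-and-carry (short the stock, invest proceeds at r, pay the dividends, go long the forward).
Profit at T = |F_mkt − F*| = |228.46 − 229.7506| = CHF 1.29 per share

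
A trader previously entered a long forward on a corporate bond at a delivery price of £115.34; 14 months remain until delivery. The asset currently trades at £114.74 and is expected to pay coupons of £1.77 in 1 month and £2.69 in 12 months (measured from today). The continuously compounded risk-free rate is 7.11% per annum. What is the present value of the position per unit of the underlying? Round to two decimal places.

£4.32

PV(remaining coupons) I = 1.77·e^(−0.0711·1/12) + 2.69·e^(−0.0711·12/12) = 4.2649
Current forward F = (S − I)·e^(rT) = (114.74 − 4.2649)·e^(0.0711·14/12) = 110.4751 × 1.086487 = 120.0298
Value (long) = (F − K)·e^(−rT) = (120.0298 − 115.34) × 0.920397 = 4.3165
Value = £4.32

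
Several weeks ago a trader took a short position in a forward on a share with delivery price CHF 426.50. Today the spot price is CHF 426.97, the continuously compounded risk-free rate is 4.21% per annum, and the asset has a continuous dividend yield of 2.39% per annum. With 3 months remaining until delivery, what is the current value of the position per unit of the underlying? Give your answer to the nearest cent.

Current fair forward for the remaining 3 months: F = S·e^((r − q)·T), (r − q) = 0.0421 − 0.0239 = 0.0182
F = 426.97 · e^(0.0182 × 3/12) = 426.97 × 1.004560 = 428.9170
Value of long forward = (F − K)·e^(−rT) = (428.9170 − 426.50) · e^(−0.0421·3/12)
= 2.4170 × 0.989530 = 2.39
Short position value = −(long value) = -CHF 2.39

-CHF 2.39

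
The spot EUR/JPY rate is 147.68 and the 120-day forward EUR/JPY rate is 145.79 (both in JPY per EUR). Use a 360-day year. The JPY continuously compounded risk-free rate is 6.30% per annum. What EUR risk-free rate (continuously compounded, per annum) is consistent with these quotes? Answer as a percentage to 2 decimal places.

10.16%

F = S·e^((r_JPY − r_EUR)T) ⇒ r_EUR = r_JPY − ln(F/S)/T
ln(145.79/147.68) = -0.012881; /(120/360) = -0.038643
r_EUR = 0.0630 + 0.038643 = 0.101643
r_EUR = 10.16%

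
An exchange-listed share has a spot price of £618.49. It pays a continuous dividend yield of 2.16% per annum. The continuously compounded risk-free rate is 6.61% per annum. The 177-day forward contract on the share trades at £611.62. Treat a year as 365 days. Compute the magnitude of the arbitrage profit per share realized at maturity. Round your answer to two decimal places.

Fair forward: F* = S·e^(carry·T), with carry = (r − q) = 0.0661 − 0.0216 = 0.0445
F* = 618.49 · e^(0.0445 × 177/365) = 618.49 · e^0.021579 = 618.49 × 1.021814 = £631.9817
Market £611.62 < fair £631.9817: forward underpriced → reverse cash-and-carry (short spot, go long the forward).
At maturity, profit = |F_mkt − F*| = |611.62 − 631.9817| = £20.36 per share

£20.36 per share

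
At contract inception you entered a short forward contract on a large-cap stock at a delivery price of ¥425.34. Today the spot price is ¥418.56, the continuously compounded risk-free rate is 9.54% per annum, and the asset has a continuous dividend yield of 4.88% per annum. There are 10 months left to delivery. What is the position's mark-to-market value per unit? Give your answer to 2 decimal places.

Current fair forward for the remaining 10 months: F = S·e^((r − q)·T), (r − q) = 0.0954 − 0.0488 = 0.0466
F = 418.56 · e^(0.0466 × 10/12) = 418.56 × 1.039597 = 435.1337
Value of long forward = (F − K)·e^(−rT) = (435.1337 − 425.34) · e^(−0.0954·10/12)
= 9.7937 × 0.923578 = 9.05
Short position value = −(long value) = -¥9.05

-¥9.05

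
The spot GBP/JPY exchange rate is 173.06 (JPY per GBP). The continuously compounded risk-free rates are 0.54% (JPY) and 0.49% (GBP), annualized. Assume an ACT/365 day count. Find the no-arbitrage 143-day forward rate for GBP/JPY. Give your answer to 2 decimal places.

F = S·e^((r_JPY − r_GBP)T) = 173.06 · e^((0.0054 − 0.0049) × 143/365)
= 173.06 · e^0.000196 = 173.06 × 1.000196
F = 173.09 JPY per GBP

173.09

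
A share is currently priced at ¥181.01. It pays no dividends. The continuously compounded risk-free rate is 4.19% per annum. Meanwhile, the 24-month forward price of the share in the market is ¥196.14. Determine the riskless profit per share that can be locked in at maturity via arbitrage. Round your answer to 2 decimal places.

¥0.69 per share

Fair forward: F* = S·e^(carry·T), with carry = r = 0.0419
F* = 181.01 · e^(0.0419 × 24/12) = 181.01 · e^0.083800 = 181.01 × 1.087411 = ¥196.8323
Market ¥196.14 < fair ¥196.8323: forward underpriced → reverse cash-and-carry (short spot, go long the forward).
At maturity, profit = |F_mkt − F*| = |196.14 − 196.8323| = ¥0.69 per share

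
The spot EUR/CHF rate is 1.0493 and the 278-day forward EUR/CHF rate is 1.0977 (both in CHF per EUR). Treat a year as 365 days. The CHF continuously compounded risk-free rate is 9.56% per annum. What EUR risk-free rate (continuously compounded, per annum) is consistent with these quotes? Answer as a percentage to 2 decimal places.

3.64%

F = S·e^((r_CHF − r_EUR)T) ⇒ r_EUR = r_CHF − ln(F/S)/T
ln(1.0977/1.0493) = 0.045094; /(278/365) = 0.059206
r_EUR = 0.0956 − 0.059206 = 0.036394
r_EUR = 3.64%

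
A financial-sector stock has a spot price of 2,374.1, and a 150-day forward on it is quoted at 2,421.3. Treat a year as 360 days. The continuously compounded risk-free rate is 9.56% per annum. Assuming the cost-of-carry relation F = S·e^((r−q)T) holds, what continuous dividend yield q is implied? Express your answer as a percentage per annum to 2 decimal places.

4.84%

From F = S·e^((r−q)T): (r − q) = ln(F/S)/T
ln(2421.3/2374.1) = ln(1.019881) = 0.019686
(r − q) = 0.019686 / (150/360) = 0.047246
q = r − ln(F/S)/T = 0.0956 − 0.047246 = 0.048354
q = 4.84%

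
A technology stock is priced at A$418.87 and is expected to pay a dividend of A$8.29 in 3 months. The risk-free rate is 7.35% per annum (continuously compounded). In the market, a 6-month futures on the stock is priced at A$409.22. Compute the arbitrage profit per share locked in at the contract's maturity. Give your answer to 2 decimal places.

PV(dividends) I = 8.29·e^(−0.0735·3/12) = 8.1391
Fair futures F* = (S − I)·e^(rT) = (418.87 − 8.1391)·e^0.036750 = 410.7309 × 1.037434 = 426.1062
Market A$409.22 < fair 426.1062: forward underpriced → reverse cash-and-carry (short the stock, invest proceeds at r, pay the dividends, go long the forward).
Profit at T = |F_mkt − F*| = |409.22 − 426.1062| = A$16.89 per share

A$16.89 per share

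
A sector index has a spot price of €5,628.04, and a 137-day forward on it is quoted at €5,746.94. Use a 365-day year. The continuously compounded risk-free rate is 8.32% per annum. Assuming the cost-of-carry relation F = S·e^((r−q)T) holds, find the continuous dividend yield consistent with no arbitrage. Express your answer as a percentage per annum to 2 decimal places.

2.75%

From F = S·e^((r−q)T): (r − q) = ln(F/S)/T
ln(5746.94/5628.04) = ln(1.021126) = 0.020906
(r − q) = 0.020906 / (137/365) = 0.055698
q = r − ln(F/S)/T = 0.0832 − 0.055698 = 0.027502
q = 2.75%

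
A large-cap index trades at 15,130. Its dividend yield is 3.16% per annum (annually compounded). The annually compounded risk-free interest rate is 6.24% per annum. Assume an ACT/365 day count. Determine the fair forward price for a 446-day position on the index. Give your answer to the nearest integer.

15,684

F = S · (1+r)^T / (1+q)^T
= 15130 × 1.076767 / 1.038747 = 15130 × 1.036602
F = 15,684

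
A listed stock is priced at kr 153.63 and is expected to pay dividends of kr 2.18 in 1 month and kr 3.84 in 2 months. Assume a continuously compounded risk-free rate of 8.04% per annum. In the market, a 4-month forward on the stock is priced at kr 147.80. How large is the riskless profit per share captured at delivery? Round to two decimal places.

PV(dividends) I = 2.18·e^(−0.0804·1/12) + 3.84·e^(−0.0804·2/12) = 5.9543
Fair forward F* = (S − I)·e^(rT) = (153.63 − 5.9543)·e^0.026800 = 147.6757 × 1.027162 = 151.6869
Market kr 147.80 < fair 151.6869: forward underpriced → reverse cash-and-carry (short the stock, invest proceeds at r, pay the dividends, go long the forward).
Profit at T = |F_mkt − F*| = |147.80 − 151.6869| = kr 3.89 per share

kr 3.89 per share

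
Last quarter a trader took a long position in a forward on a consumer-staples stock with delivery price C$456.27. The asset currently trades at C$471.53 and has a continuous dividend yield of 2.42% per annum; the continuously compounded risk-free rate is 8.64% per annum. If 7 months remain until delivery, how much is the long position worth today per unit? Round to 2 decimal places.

C$31.08

Current fair forward for the remaining 7 months: F = S·e^((r − q)·T), (r − q) = 0.0864 − 0.0242 = 0.0622
F = 471.53 · e^(0.0622 × 7/12) = 471.53 × 1.036950 = 488.9530
Value of long forward = (F − K)·e^(−rT) = (488.9530 − 456.27) · e^(−0.0864·7/12)
= 32.6830 × 0.950849 = 31.08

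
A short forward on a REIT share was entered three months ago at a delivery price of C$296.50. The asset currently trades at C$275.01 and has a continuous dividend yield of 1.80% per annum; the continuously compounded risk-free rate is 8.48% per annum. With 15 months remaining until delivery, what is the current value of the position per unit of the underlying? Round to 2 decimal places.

Current fair forward for the remaining 15 months: F = S·e^((r − q)·T), (r − q) = 0.0848 − 0.0180 = 0.0668
F = 275.01 · e^(0.0668 × 15/12) = 275.01 × 1.087085 = 298.9592
Value of long forward = (F − K)·e^(−rT) = (298.9592 − 296.50) · e^(−0.0848·15/12)
= 2.4592 × 0.899425 = 2.21
Short position value = −(long value) = -C$2.21

-C$2.21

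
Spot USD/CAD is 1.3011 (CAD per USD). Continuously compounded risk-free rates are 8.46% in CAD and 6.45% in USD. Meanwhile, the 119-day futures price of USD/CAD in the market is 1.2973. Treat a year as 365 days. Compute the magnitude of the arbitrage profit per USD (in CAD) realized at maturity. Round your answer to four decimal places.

Fair futures: F* = S·e^(carry·T), with carry = (r_CAD − r_USD) = 0.0846 − 0.0645 = 0.0201
F* = 1.3011 · e^(0.0201 × 119/365) = 1.3011 · e^0.006553 = 1.3011 × 1.006575 = 1.3097
Market 1.2973 < fair 1.3097: forward underpriced → reverse cash-and-carry (short spot, go long the forward).
At maturity, profit = |F_mkt − F*| = |1.2973 − 1.3097| = 0.0124 per USD (in CAD)

0.0124 per USD (in CAD)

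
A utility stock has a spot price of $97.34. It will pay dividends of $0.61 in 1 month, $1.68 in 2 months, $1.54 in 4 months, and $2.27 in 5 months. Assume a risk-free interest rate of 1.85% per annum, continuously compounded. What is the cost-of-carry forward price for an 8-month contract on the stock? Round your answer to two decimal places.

$92.41

PV(dividends) I = 0.61·e^(−0.0185·1/12) + 1.68·e^(−0.0185·2/12) + 1.54·e^(−0.0185·4/12) + 2.27·e^(−0.0185·5/12)
I = 0.6091 + 1.6748 + 1.5305 + 2.2526 = 6.0670
F = (S − I)·e^(rT) = (97.34 − 6.0670) · e^(0.0185·8/12)
= 91.2730 · e^0.012333 = 91.2730 × 1.012409 = $92.41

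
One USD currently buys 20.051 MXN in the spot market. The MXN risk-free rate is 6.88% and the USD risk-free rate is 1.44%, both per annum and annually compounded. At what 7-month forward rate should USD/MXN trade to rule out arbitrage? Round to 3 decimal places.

20.671

By covered interest parity, F = S · (1+r_MXN)^T / (1+r_USD)^T
= 20.051 × 1.039576 / 1.008375 = 20.051 × 1.030942
F = 20.671 MXN per USD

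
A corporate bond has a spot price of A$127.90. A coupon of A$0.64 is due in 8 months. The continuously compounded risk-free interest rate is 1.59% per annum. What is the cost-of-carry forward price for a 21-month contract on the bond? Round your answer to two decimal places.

A$130.86

PV(coupons) I = 0.64·e^(−0.0159·8/12)
I = 0.6333
F = (S − I)·e^(rT) = (127.90 − 0.6333) · e^(0.0159·21/12)
= 127.2667 · e^0.027825 = 127.2667 × 1.028216 = A$130.86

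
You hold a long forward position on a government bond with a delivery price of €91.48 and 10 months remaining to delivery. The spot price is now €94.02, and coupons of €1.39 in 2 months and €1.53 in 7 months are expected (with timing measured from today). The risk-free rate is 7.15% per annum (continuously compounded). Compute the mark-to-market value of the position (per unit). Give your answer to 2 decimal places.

PV(remaining coupons) I = 1.39·e^(−0.0715·2/12) + 1.53·e^(−0.0715·7/12) = 2.8410
Current forward F = (S − I)·e^(rT) = (94.02 − 2.8410)·e^(0.0715·10/12) = 91.1790 × 1.061394 = 96.7768
Value (long) = (F − K)·e^(−rT) = (96.7768 − 91.48) × 0.942157 = 4.9904
Value = €4.99

€4.99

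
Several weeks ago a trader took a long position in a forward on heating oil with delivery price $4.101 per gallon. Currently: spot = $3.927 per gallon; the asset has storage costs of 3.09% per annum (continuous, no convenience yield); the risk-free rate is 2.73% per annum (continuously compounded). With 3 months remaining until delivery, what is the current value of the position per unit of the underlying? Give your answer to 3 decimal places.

-$0.116 per gallon

Current fair forward for the remaining 3 months: F = S·e^((r + u)·T), (r + u) = 0.0273 + 0.0309 = 0.0582
F = 3.927 · e^(0.0582 × 3/12) = 3.927 × 1.014656 = 3.9846
Value of long forward = (F − K)·e^(−rT) = (3.9846 − 4.101) · e^(−0.0273·3/12)
= -0.1164 × 0.993198 = -0.116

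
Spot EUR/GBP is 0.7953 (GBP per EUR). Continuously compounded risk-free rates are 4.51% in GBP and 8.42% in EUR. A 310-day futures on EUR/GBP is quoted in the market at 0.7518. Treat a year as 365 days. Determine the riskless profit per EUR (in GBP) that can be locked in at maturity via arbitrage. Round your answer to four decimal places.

Fair futures: F* = S·e^(carry·T), with carry = (r_GBP − r_EUR) = 0.0451 − 0.0842 = -0.0391
F* = 0.7953 · e^(-0.0391 × 310/365) = 0.7953 · e^-0.033208 = 0.7953 × 0.967337 = 0.7693
Market 0.7518 < fair 0.7693: forward underpriced → reverse cash-and-carry (short spot, go long the forward).
At maturity, profit = |F_mkt − F*| = |0.7518 − 0.7693| = 0.0175 per EUR (in GBP)

0.0175 per EUR (in GBP)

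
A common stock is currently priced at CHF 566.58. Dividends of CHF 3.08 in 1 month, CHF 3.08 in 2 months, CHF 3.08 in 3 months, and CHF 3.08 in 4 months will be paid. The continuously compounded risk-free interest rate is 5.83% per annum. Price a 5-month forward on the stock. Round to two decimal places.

CHF 568.04

PV(dividends) I = 3.08·e^(−0.0583·1/12) + 3.08·e^(−0.0583·2/12) + 3.08·e^(−0.0583·3/12) + 3.08·e^(−0.0583·4/12)
I = 3.0651 + 3.0502 + 3.0354 + 3.0207 = 12.1714
F = (S − I)·e^(rT) = (566.58 − 12.1714) · e^(0.0583·5/12)
= 554.4086 · e^0.024292 = 554.4086 × 1.024589 = CHF 568.04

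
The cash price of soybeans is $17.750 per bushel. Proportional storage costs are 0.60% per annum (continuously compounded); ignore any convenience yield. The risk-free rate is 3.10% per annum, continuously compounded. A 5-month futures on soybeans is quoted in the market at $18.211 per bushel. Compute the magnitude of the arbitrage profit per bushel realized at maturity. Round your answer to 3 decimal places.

Fair futures: F* = S·e^(carry·T), with carry = (r + u) = 0.0310 + 0.0060 = 0.0370
F* = 17.750 · e^(0.0370 × 5/12) = 17.750 · e^0.015417 = 17.750 × 1.015536 = $18.0258
Market $18.211 > fair $18.0258: forward overpriced → cash-and-carry (buy spot, short the forward).
At maturity, profit = |F_mkt − F*| = |18.211 − 18.0258| = $0.185 per bushel

$0.185 per bushel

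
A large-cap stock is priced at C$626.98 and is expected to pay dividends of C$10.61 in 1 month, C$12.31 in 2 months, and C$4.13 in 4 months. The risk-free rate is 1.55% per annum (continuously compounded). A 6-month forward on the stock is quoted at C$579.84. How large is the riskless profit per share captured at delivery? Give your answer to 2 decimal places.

PV(dividends) I = 10.61·e^(−0.0155·1/12) + 12.31·e^(−0.0155·2/12) + 4.13·e^(−0.0155·4/12) = 26.9833
Fair forward F* = (S − I)·e^(rT) = (626.98 − 26.9833)·e^0.007750 = 599.9967 × 1.007780 = 604.6647
Market C$579.84 < fair 604.6647: forward underpriced → reverse cash-and-carry (short the stock, invest proceeds at r, pay the dividends, go long the forward).
Profit at T = |F_mkt − F*| = |579.84 − 604.6647| = C$24.82 per share

C$24.82 per share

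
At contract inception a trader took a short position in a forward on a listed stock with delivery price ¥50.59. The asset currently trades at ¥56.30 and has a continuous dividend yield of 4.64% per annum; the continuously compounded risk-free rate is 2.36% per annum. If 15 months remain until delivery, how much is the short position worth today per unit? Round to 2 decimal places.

-¥4.01

Current fair forward for the remaining 15 months: F = S·e^((r − q)·T), (r − q) = 0.0236 − 0.0464 = -0.0228
F = 56.30 · e^(-0.0228 × 15/12) = 56.30 × 0.971902 = 54.7181
Value of long forward = (F − K)·e^(−rT) = (54.7181 − 50.59) · e^(−0.0236·15/12)
= 4.1281 × 0.970931 = 4.01
Short position value = −(long value) = -¥4.01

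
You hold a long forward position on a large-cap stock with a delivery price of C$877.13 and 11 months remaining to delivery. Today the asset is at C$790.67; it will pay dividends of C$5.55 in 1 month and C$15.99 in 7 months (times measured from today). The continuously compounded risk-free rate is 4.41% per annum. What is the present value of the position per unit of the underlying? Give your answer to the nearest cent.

PV(remaining dividends) I = 5.55·e^(−0.0441·1/12) + 15.99·e^(−0.0441·7/12) = 21.1135
Current forward F = (S − I)·e^(rT) = (790.67 − 21.1135)·e^(0.0441·11/12) = 769.5565 × 1.041253 = 801.3030
Value (long) = (F − K)·e^(−rT) = (801.3030 − 877.13) × 0.960381 = -72.8228
Value = -C$72.82

-C$72.82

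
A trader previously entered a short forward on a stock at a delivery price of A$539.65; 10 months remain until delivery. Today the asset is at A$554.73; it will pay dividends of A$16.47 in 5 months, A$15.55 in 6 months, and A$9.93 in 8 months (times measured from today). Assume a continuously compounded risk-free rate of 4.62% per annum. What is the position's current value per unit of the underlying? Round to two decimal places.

PV(remaining dividends) I = 16.47·e^(−0.0462·5/12) + 15.55·e^(−0.0462·6/12) + 9.93·e^(−0.0462·8/12) = 40.9797
Current forward F = (S − I)·e^(rT) = (554.73 − 40.9797)·e^(0.0462·10/12) = 513.7503 × 1.039251 = 533.9155
Value (long) = (F − K)·e^(−rT) = (533.9155 − 539.65) × 0.962232 = -5.5179
Short position value = −(long value) = A$5.52

A$5.52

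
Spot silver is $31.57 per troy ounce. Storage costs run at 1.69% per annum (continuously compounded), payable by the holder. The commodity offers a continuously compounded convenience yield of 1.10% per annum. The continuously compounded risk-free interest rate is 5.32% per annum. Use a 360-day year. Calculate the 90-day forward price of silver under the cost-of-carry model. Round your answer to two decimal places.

Net carry = r + u − y = 0.0532 + 0.0169 − 0.0110 = 0.0591
F = S·e^((r+u−y)T) = 31.57 · e^(0.0591 × 90/360) = 31.57 · e^0.014775
= 31.57 × 1.014885 = $32.04 per troy ounce

$32.04 per troy ounce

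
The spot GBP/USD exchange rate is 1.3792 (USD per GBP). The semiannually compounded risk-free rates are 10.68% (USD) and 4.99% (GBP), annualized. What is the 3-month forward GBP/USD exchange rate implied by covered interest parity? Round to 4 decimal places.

By covered interest parity, F = S · (1+r_USD/2)^(2T) / (1+r_GBP/2)^(2T)
= 1.3792 × 1.026353 / 1.012398 = 1.3792 × 1.013784
F = 1.3982 USD per GBP

1.3982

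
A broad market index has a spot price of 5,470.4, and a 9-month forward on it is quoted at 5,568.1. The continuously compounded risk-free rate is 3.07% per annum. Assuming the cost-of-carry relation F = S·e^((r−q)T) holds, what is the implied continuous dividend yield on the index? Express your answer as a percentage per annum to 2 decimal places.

From F = S·e^((r−q)T): (r − q) = ln(F/S)/T
ln(5568.1/5470.4) = ln(1.017860) = 0.017702
(r − q) = 0.017702 / (9/12) = 0.023603
q = r − ln(F/S)/T = 0.0307 − 0.023603 = 0.007097
q = 0.71%

0.71%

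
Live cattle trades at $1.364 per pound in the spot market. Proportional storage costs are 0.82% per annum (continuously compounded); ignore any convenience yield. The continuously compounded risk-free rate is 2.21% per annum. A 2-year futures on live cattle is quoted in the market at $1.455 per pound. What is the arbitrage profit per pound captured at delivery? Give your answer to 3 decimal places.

Fair futures: F* = S·e^(carry·T), with carry = (r + u) = 0.0221 + 0.0082 = 0.0303
F* = 1.364 · e^(0.0303 × 2) = 1.364 · e^0.060600 = 1.364 × 1.062474 = $1.4492
Market $1.455 > fair $1.4492: forward overpriced → cash-and-carry (buy spot, short the forward).
At maturity, profit = |F_mkt − F*| = |1.455 − 1.4492| = $0.006 per pound

$0.006 per pound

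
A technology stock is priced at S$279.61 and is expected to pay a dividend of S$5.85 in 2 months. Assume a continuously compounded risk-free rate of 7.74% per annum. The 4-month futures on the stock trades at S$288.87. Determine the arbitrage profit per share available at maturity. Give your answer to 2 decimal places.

PV(dividends) I = 5.85·e^(−0.0774·2/12) = 5.7750
Fair futures F* = (S − I)·e^(rT) = (279.61 − 5.7750)·e^0.025800 = 273.8350 × 1.026136 = 280.9920
Market S$288.87 > fair 280.9920: forward overpriced → cash-and-carry (borrow at r, buy the stock and collect the dividends, short the forward).
Profit at T = |F_mkt − F*| = |288.87 − 280.9920| = S$7.88 per share

S$7.88 per share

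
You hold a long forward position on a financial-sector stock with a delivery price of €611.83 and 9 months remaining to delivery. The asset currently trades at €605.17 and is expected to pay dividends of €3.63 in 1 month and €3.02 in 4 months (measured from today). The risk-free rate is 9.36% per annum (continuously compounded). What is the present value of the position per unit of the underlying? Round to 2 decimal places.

PV(remaining dividends) I = 3.63·e^(−0.0936·1/12) + 3.02·e^(−0.0936·4/12) = 6.5290
Current forward F = (S − I)·e^(rT) = (605.17 − 6.5290)·e^(0.0936·9/12) = 598.6410 × 1.072723 = 642.1760
Value (long) = (F − K)·e^(−rT) = (642.1760 − 611.83) × 0.932207 = 28.2888
Value = €28.29

€28.29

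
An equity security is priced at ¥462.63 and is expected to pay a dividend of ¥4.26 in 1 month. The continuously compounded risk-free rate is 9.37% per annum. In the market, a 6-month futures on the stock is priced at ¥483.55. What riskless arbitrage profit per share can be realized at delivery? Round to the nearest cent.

¥3.16 per share

PV(dividends) I = 4.26·e^(−0.0937·1/12) = 4.2269
Fair futures F* = (S − I)·e^(rT) = (462.63 − 4.2269)·e^0.046850 = 458.4031 × 1.047965 = 480.3904
Market ¥483.55 > fair 480.3904: forward overpriced → cash-and-carry (borrow at r, buy the stock and collect the dividends, short the forward).
Profit at T = |F_mkt − F*| = |483.55 − 480.3904| = ¥3.16 per share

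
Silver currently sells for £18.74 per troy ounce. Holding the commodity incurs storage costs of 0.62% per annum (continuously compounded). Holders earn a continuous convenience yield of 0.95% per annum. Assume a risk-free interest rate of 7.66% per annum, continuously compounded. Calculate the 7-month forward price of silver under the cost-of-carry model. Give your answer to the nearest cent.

£19.56 per troy ounce

Net carry = r + u − y = 0.0766 + 0.0062 − 0.0095 = 0.0733
F = S·e^((r+u−y)T) = 18.74 · e^(0.0733 × 7/12) = 18.74 · e^0.042758
= 18.74 × 1.043685 = £19.56 per troy ounce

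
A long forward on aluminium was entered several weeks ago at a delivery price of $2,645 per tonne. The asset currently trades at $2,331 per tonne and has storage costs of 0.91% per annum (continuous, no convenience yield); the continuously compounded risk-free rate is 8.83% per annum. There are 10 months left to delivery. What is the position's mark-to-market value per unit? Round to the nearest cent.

Current fair forward for the remaining 10 months: F = S·e^((r + u)·T), (r + u) = 0.0883 + 0.0091 = 0.0974
F = 2331 · e^(0.0974 × 10/12) = 2331 × 1.08455164 = 2528.0899
Value of long forward = (F − K)·e^(−rT) = (2528.0899 − 2645) · e^(−0.0883·10/12)
= -116.9101 × 0.92905872 = -108.62

-$108.62 per tonne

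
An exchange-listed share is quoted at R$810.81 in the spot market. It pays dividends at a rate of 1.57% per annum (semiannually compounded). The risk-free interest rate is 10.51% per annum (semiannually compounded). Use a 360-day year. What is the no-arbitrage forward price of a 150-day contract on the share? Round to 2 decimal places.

F = S · (1+r/2)^(2T) / (1+q/2)^(2T)
= 810.81 × 1.043604 / 1.006537 = 810.81 × 1.036826
F = R$840.67

R$840.67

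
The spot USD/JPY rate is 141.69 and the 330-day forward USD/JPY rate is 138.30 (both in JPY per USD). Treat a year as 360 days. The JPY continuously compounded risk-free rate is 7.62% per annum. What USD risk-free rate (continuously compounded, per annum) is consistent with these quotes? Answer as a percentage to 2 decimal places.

F = S·e^((r_JPY − r_USD)T) ⇒ r_USD = r_JPY − ln(F/S)/T
ln(138.30/141.69) = -0.024216; /(330/360) = -0.026417
r_USD = 0.0762 + 0.026417 = 0.102617
r_USD = 10.26%

10.26%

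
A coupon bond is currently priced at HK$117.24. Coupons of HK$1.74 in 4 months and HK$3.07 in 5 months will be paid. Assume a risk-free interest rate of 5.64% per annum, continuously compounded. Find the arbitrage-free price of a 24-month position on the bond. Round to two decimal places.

HK$125.97

PV(coupons) I = 1.74·e^(−0.0564·4/12) + 3.07·e^(−0.0564·5/12)
I = 1.7076 + 2.9987 = 4.7063
F = (S − I)·e^(rT) = (117.24 − 4.7063) · e^(0.0564·24/12)
= 112.5337 · e^0.112800 = 112.5337 × 1.119408 = HK$125.97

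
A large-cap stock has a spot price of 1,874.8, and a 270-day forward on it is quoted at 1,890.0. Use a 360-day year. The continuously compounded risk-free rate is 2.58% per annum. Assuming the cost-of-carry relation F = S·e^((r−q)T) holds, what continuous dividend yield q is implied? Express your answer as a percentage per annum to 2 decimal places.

1.50%

From F = S·e^((r−q)T): (r − q) = ln(F/S)/T
ln(1890.0/1874.8) = ln(1.008108) = 0.008075
(r − q) = 0.008075 / (270/360) = 0.010767
q = r − ln(F/S)/T = 0.0258 − 0.010767 = 0.015033
q = 1.50%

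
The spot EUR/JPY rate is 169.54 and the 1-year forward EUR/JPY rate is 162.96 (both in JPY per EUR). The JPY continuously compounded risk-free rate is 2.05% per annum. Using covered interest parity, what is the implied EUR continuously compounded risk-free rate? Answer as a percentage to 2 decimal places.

F = S·e^((r_JPY − r_EUR)T) ⇒ r_EUR = r_JPY − ln(F/S)/T
ln(162.96/169.54) = -0.039584; /(12/12) = -0.039584
r_EUR = 0.0205 + 0.039584 = 0.060084
r_EUR = 6.01%

6.01%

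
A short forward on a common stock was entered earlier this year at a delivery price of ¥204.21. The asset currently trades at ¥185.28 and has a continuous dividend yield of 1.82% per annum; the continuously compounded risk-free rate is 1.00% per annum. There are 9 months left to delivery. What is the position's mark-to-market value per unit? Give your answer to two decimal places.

Current fair forward for the remaining 9 months: F = S·e^((r − q)·T), (r − q) = 0.0100 − 0.0182 = -0.0082
F = 185.28 · e^(-0.0082 × 9/12) = 185.28 × 0.993869 = 184.1440
Value of long forward = (F − K)·e^(−rT) = (184.1440 − 204.21) · e^(−0.0100·9/12)
= -20.0660 × 0.992528 = -19.92
Short position value = −(long value) = ¥19.92

¥19.92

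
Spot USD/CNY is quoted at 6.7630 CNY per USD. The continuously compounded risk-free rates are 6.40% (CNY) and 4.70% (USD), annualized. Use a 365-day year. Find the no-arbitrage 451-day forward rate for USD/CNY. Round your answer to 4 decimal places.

6.9066

F = S·e^((r_CNY − r_USD)T) = 6.7630 · e^((0.0640 − 0.0470) × 451/365)
= 6.7630 · e^0.021005 = 6.7630 × 1.021227
F = 6.9066 CNY per USD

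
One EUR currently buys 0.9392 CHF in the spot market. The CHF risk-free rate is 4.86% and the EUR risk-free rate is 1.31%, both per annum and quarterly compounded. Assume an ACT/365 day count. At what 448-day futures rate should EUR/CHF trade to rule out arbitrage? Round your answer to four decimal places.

By covered interest parity, F = S · (1+r_CHF/4)^(4T) / (1+r_EUR/4)^(4T)
= 0.9392 × 1.061085 / 1.016182 = 0.9392 × 1.044188
F = 0.9807 CHF per EUR

0.9807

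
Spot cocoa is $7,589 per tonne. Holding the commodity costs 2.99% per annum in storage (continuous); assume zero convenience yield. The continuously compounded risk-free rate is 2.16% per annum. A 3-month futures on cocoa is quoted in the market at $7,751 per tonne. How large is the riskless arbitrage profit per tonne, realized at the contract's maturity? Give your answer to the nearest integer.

Fair futures: F* = S·e^(carry·T), with carry = (r + u) = 0.0216 + 0.0299 = 0.0515
F* = 7589 · e^(0.0515 × 3/12) = 7589 · e^0.012875 = 7589 × 1.012958 = $7687.3383
Market $7751 > fair $7687.3383: forward overpriced → cash-and-carry (buy spot, short the forward).
At maturity, profit = |F_mkt − F*| = |7751 − 7687.3383| = $64 per tonne

$64 per tonne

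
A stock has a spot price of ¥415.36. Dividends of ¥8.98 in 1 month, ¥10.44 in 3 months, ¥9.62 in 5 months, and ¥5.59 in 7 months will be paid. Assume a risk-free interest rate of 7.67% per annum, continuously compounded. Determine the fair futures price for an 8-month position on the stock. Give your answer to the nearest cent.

PV(dividends) I = 8.98·e^(−0.0767·1/12) + 10.44·e^(−0.0767·3/12) + 9.62·e^(−0.0767·5/12) + 5.59·e^(−0.0767·7/12)
I = 8.9228 + 10.2417 + 9.3174 + 5.3454 = 33.8273
F = (S − I)·e^(rT) = (415.36 − 33.8273) · e^(0.0767·8/12)
= 381.5327 · e^0.051133 = 381.5327 × 1.052463 = ¥401.55

¥401.55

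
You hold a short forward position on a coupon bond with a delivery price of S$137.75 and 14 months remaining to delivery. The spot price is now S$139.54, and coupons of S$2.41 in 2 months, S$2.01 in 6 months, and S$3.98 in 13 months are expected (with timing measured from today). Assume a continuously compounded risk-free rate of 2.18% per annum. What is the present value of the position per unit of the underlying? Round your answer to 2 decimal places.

PV(remaining coupons) I = 2.41·e^(−0.0218·2/12) + 2.01·e^(−0.0218·6/12) + 3.98·e^(−0.0218·13/12) = 8.2766
Current forward F = (S − I)·e^(rT) = (139.54 − 8.2766)·e^(0.0218·14/12) = 131.2634 × 1.025760 = 134.6447
Value (long) = (F − K)·e^(−rT) = (134.6447 − 137.75) × 0.974887 = -3.0273
Short position value = −(long value) = S$3.03

S$3.03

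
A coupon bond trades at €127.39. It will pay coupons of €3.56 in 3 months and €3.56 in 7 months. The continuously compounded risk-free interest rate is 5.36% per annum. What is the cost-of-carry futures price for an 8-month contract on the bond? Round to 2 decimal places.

PV(coupons) I = 3.56·e^(−0.0536·3/12) + 3.56·e^(−0.0536·7/12)
I = 3.5126 + 3.4504 = 6.9630
F = (S − I)·e^(rT) = (127.39 − 6.9630) · e^(0.0536·8/12)
= 120.4270 · e^0.035733 = 120.4270 × 1.036379 = €124.81

€124.81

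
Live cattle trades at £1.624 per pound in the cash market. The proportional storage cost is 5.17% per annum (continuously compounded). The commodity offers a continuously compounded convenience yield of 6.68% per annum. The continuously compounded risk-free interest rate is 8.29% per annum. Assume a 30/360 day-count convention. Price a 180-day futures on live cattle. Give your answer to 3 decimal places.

Net carry = r + u − y = 0.0829 + 0.0517 − 0.0668 = 0.0678
F = S·e^((r+u−y)T) = 1.624 · e^(0.0678 × 180/360) = 1.624 · e^0.033900
= 1.624 × 1.034481 = £1.680 per pound

£1.680 per pound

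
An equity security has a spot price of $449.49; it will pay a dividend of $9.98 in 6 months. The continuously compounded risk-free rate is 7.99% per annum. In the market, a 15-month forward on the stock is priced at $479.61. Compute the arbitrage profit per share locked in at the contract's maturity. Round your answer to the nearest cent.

$6.49 per share

PV(dividends) I = 9.98·e^(−0.0799·6/12) = 9.5892
Fair forward F* = (S − I)·e^(rT) = (449.49 − 9.5892)·e^0.099875 = 439.9008 × 1.105033 = 486.1049
Market $479.61 < fair 486.1049: forward underpriced → reverse cash-and-carry (short the stock, invest proceeds at r, pay the dividends, go long the forward).
Profit at T = |F_mkt − F*| = |479.61 − 486.1049| = $6.49 per share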